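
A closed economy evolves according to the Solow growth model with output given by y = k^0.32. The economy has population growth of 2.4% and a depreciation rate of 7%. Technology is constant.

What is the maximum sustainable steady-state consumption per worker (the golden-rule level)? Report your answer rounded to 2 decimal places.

c_gold ≈ 1.21

At the golden rule, f'(k) = n + δ, so α·k^(α−1) = n + δ and k_gold = (α/(n + δ))^(1/(1−α)).
k_gold = (0.32/0.094)^(1/0.68) = 3.4043^1.4706 ≈ 6.0590
c_gold = f(k_gold) − (n + δ)·k_gold = 1.7798 − 0.094×6.0590 ≈ 1.2103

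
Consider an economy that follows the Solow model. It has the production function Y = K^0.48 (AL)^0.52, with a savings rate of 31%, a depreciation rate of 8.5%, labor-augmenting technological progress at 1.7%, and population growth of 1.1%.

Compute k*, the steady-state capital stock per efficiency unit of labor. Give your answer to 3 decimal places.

At the steady state, Δk = 0, so s·k^α = (n + g + δ)·k.
Dividing both sides by k: k^(1−α) = s / (n + g + δ).
k^0.52 = 0.31 / (0.011 + 0.017 + 0.085) = 0.31 / 0.113 = 2.7434
k* = 2.7434^(1/0.52) ≈ 6.9641

k* = 6.964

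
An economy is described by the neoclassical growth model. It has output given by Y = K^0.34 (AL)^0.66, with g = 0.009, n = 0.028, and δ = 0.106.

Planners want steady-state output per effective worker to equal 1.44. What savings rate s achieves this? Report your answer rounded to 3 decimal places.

s ≈ 0.290

Steady state requires s·f(k) = (n + g + δ)·k, i.e. s·k^α = (n + g + δ)·k.
Since y* = [s/(n + g + δ)]^(α/(1−α)), we have s/(n + g + δ) = (y*)^((1−α)/α) = 1.44^1.9412 = 2.0296.
Therefore s = 2.0296 × (n + g + δ) = 2.0296 × 0.143 = 0.2902.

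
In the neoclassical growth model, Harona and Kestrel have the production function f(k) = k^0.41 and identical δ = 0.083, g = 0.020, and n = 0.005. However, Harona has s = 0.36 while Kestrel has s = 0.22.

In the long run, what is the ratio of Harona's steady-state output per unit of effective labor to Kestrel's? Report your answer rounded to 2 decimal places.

Steady-state y* = [s/(n + g + δ)]^(α/(1−α)), so the ratio is [ (s_H/(n + g + δ)_H) / (s_K/(n + g + δ)_K) ]^0.6949.
s_H/(n + g + δ)_H = 0.36/0.108 = 3.3333; s_K/(n + g + δ)_K = 0.22/0.108 = 2.0370.
Ratio = (3.3333/2.0370)^0.6949 = 1.6364^0.6949 ≈ 1.4081

ratio ≈ 1.41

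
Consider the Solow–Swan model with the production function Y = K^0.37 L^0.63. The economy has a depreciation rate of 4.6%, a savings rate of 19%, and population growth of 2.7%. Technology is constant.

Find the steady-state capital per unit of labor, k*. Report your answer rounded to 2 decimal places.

k* ≈ 4.56

At the steady state, Δk = 0, so s·k^α = (n + δ)·k.
Dividing both sides by k: k^(1−α) = s / (n + δ).
k^0.63 = 0.19 / (0.027 + 0.046) = 0.19 / 0.073 = 2.6027
k* = 2.6027^(1/0.63) ≈ 4.5646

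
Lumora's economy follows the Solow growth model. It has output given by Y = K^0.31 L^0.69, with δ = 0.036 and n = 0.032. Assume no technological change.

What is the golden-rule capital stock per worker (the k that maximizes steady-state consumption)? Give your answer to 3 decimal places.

The golden rule sets f'(k) = n + δ, i.e. α·k^(α−1) = n + δ.
So k^(1−α) = α / (n + δ) = 0.31 / 0.068 = 4.5588.
k_gold = 4.5588^(1/0.69) ≈ 9.0127

k_gold ≈ 9.013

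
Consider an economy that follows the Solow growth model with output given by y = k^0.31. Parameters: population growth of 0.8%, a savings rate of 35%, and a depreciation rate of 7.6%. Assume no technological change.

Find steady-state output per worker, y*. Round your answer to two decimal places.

y* ≈ 1.90

At the steady state, Δk = 0, so s·k^α = (n + δ)·k.
Dividing both sides by k: k^(1−α) = s / (n + δ).
k^0.69 = 0.35 / (0.008 + 0.076) = 0.35 / 0.084 = 4.1667
k* = 4.1667^(1/0.69) ≈ 7.9113
y* = (k*)^α = 7.9113^0.31 ≈ 1.8987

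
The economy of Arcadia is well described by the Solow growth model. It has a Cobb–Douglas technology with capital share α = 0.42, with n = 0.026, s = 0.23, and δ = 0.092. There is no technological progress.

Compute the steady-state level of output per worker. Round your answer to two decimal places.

y* = 1.62

In steady state, investment equals break-even investment: s·k^α = (n + δ)·k.
Rearranging, k^(1−α) = s / (n + δ).
k^0.58 = 0.23 / (0.026 + 0.092) = 0.23 / 0.118 = 1.9492
k* = 1.9492^(1/0.58) ≈ 3.1605
y* = (k*)^α = 3.1605^0.42 ≈ 1.6214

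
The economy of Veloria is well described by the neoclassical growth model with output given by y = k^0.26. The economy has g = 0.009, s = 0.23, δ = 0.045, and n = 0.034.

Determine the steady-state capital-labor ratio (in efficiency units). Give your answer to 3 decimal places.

k* ≈ 3.663

In steady state, investment equals break-even investment: s·k^α = (n + g + δ)·k.
Rearranging, k^(1−α) = s / (n + g + δ).
k^0.74 = 0.23 / (0.034 + 0.009 + 0.045) = 0.23 / 0.088 = 2.6136
k* = 2.6136^(1/0.74) ≈ 3.6630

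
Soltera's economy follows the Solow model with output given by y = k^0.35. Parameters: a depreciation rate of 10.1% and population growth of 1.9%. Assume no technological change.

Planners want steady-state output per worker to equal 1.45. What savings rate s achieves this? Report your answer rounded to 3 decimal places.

In steady state, investment equals break-even investment: s·k^α = (n + δ)·k.
Since y* = [s/(n + δ)]^(α/(1−α)), we have s/(n + δ) = (y*)^((1−α)/α) = 1.45^1.8571 = 1.9938.
Therefore s = 1.9938 × (n + δ) = 1.9938 × 0.120 = 0.2393.

s ≈ 0.239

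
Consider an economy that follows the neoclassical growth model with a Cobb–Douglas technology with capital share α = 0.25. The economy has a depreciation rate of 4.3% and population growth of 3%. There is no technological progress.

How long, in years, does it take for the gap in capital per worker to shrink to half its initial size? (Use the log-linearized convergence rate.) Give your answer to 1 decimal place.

half-life ≈ 12.7 years

Near the steady state the convergence rate is λ = (1 − α)(n + δ).
λ = (1 − 0.25) × 0.073 = 0.75 × 0.073 = 0.05475
Half-life = ln 2 / λ = 0.6931 / 0.05475 ≈ 12.66 years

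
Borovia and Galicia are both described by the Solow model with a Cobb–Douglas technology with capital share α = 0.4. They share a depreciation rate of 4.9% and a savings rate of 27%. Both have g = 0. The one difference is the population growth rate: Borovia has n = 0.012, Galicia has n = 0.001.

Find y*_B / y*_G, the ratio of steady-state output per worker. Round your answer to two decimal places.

ratio ≈ 0.88

Steady-state y* = [s/(n + δ)]^(α/(1−α)), so the ratio is [ (s_B/(n + δ)_B) / (s_G/(n + δ)_G) ]^0.6667.
s_B/(n + δ)_B = 0.27/0.061 = 4.4262; s_G/(n + δ)_G = 0.27/0.050 = 5.4000.
Ratio = (4.4262/5.4000)^0.6667 = 0.8197^0.6667 ≈ 0.8759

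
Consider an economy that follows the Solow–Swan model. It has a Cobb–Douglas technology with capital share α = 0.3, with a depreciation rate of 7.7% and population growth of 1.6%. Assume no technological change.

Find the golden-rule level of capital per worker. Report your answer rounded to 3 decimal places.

The golden rule sets f'(k) = n + δ, i.e. α·k^(α−1) = n + δ.
So k^(1−α) = α / (n + δ) = 0.3 / 0.093 = 3.2258.
k_gold = 3.2258^(1/0.7) ≈ 5.3287

k_gold ≈ 5.329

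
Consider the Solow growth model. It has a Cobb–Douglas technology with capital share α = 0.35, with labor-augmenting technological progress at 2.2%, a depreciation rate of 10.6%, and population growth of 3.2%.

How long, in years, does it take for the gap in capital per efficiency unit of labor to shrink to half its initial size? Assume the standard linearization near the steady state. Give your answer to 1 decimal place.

Near the steady state the convergence rate is λ = (1 − α)(n + g + δ).
λ = (1 − 0.35) × 0.160 = 0.65 × 0.160 = 0.1040
Half-life = ln 2 / λ = 0.6931 / 0.1040 ≈ 6.66 years

half-life ≈ 6.7 years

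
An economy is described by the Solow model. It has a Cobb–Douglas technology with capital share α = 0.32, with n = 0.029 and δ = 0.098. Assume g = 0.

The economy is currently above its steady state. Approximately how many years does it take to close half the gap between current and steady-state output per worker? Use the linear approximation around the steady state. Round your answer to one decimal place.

half-life ≈ 8.0 years

Near the steady state the convergence rate is λ = (1 − α)(n + δ).
λ = (1 − 0.32) × 0.127 = 0.68 × 0.127 = 0.08636
Half-life = ln 2 / λ = 0.6931 / 0.08636 ≈ 8.03 years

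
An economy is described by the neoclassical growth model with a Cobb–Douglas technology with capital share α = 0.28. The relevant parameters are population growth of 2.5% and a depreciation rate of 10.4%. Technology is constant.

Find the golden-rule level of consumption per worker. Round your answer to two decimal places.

At the golden rule, f'(k) = n + δ, so α·k^(α−1) = n + δ and k_gold = (α/(n + δ))^(1/(1−α)).
k_gold = (0.28/0.129)^(1/0.72) = 2.1705^1.3889 ≈ 2.9339
c_gold = f(k_gold) − (n + δ)·k_gold = 1.3517 − 0.129×2.9339 ≈ 0.9732

c_gold ≈ 0.97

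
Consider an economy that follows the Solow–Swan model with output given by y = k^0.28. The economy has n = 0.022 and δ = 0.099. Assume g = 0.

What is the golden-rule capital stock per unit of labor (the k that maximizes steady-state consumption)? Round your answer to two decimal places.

k_gold ≈ 3.21

The golden rule sets f'(k) = n + δ, i.e. α·k^(α−1) = n + δ.
So k^(1−α) = α / (n + δ) = 0.28 / 0.121 = 2.3140.
k_gold = 2.3140^(1/0.72) ≈ 3.2067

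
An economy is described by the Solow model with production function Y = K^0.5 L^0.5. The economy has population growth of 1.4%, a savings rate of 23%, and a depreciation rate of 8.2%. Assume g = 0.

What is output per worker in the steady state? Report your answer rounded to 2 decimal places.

At the steady state, Δk = 0, so s·k^α = (n + δ)·k.
Rearranging, k^(1−α) = s / (n + δ).
k^0.5 = 0.23 / (0.014 + 0.082) = 0.23 / 0.096 = 2.3958
k* = 2.3958^(1/0.5) ≈ 5.7399
y* = (k*)^α = 5.7399^0.5 ≈ 2.3958

y* ≈ 2.40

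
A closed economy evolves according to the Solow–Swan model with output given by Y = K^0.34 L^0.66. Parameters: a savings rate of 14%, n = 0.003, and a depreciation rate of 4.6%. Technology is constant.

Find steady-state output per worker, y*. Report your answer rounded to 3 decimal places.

In steady state, investment equals break-even investment: s·k^α = (n + δ)·k.
Dividing both sides by k: k^(1−α) = s / (n + δ).
k^0.66 = 0.14 / (0.003 + 0.046) = 0.14 / 0.049 = 2.8571
k* = 2.8571^(1/0.66) ≈ 4.9068
y* = (k*)^α = 4.9068^0.34 ≈ 1.7174

y* = 1.717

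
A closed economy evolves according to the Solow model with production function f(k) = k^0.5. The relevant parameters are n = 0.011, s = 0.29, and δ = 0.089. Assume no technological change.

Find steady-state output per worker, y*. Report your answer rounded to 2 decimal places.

y* ≈ 2.90

At the steady state, Δk = 0, so s·k^α = (n + δ)·k.
Rearranging, k^(1−α) = s / (n + δ).
k^0.5 = 0.29 / (0.011 + 0.089) = 0.29 / 0.100 = 2.9000
k* = 2.9000^(1/0.5) ≈ 8.4100
y* = (k*)^α = 8.4100^0.5 ≈ 2.9000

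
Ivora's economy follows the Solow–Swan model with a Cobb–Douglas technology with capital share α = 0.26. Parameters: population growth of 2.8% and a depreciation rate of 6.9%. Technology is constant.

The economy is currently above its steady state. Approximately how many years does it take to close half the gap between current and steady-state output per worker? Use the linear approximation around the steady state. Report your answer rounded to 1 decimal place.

Near the steady state the convergence rate is λ = (1 − α)(n + δ).
λ = (1 − 0.26) × 0.097 = 0.74 × 0.097 = 0.07178
Half-life = ln 2 / λ = 0.6931 / 0.07178 ≈ 9.66 years

about 9.7 years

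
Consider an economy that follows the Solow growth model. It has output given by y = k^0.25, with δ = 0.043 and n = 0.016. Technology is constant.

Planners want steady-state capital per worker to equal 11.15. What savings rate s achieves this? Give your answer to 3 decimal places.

s ≈ 0.360

In steady state, investment equals break-even investment: s·k^α = (n + δ)·k.
So s / (n + δ) = (k*)^(1−α) = 11.15^0.75 = 6.1018.
Therefore s = 6.1018 × (n + δ) = 6.1018 × 0.059 = 0.3600.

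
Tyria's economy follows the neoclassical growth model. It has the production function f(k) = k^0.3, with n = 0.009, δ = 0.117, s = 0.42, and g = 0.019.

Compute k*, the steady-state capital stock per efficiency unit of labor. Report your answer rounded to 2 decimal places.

k* = 4.57

Steady state requires s·f(k) = (n + g + δ)·k, i.e. s·k^α = (n + g + δ)·k.
Rearranging, k^(1−α) = s / (n + g + δ).
k^0.7 = 0.42 / (0.009 + 0.019 + 0.117) = 0.42 / 0.145 = 2.8966
k* = 2.8966^(1/0.7) ≈ 4.5692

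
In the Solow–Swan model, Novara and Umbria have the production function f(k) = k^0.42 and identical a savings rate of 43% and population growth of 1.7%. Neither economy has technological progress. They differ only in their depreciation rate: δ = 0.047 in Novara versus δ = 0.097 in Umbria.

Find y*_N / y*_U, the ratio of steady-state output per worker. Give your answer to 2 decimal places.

Steady-state y* = [s/(n + δ)]^(α/(1−α)), so the ratio is [ (s_N/(n + δ)_N) / (s_U/(n + δ)_U) ]^0.7241.
s_N/(n + δ)_N = 0.43/0.064 = 6.7188; s_U/(n + δ)_U = 0.43/0.114 = 3.7719.
Ratio = (6.7188/3.7719)^0.7241 = 1.7813^0.7241 ≈ 1.5190

ratio ≈ 1.52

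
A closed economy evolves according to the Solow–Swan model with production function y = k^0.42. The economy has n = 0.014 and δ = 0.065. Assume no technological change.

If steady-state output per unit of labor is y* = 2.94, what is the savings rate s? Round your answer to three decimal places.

Steady state requires s·f(k) = (n + δ)·k, i.e. s·k^α = (n + δ)·k.
Since y* = [s/(n + δ)]^(α/(1−α)), we have s/(n + δ) = (y*)^((1−α)/α) = 2.94^1.381 = 4.4339.
Therefore s = 4.4339 × (n + δ) = 4.4339 × 0.079 = 0.3503.

s ≈ 0.350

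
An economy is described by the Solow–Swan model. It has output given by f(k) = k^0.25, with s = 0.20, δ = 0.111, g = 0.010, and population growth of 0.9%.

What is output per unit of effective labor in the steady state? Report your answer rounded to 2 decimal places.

At the steady state, Δk = 0, so s·k^α = (n + g + δ)·k.
Rearranging, k^(1−α) = s / (n + g + δ).
k^0.75 = 0.20 / (0.009 + 0.010 + 0.111) = 0.20 / 0.130 = 1.5385
k* = 1.5385^(1/0.75) ≈ 1.7761
y* = (k*)^α = 1.7761^0.25 ≈ 1.1544

y* ≈ 1.15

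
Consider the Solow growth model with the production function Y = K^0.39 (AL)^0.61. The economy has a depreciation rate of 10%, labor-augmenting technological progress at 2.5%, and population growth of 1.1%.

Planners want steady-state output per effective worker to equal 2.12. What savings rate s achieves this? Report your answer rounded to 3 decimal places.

s ≈ 0.441

Steady state requires s·f(k) = (n + g + δ)·k, i.e. s·k^α = (n + g + δ)·k.
Since y* = [s/(n + g + δ)]^(α/(1−α)), we have s/(n + g + δ) = (y*)^((1−α)/α) = 2.12^1.5641 = 3.2391.
Therefore s = 3.2391 × (n + g + δ) = 3.2391 × 0.136 = 0.4405.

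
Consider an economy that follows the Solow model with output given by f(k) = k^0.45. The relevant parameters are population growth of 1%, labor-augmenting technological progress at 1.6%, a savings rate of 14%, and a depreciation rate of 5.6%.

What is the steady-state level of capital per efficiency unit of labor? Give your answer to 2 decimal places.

Steady state requires s·f(k) = (n + g + δ)·k, i.e. s·k^α = (n + g + δ)·k.
Dividing both sides by k: k^(1−α) = s / (n + g + δ).
k^0.55 = 0.14 / (0.010 + 0.016 + 0.056) = 0.14 / 0.082 = 1.7073
k* = 1.7073^(1/0.55) ≈ 2.6447

k* ≈ 2.64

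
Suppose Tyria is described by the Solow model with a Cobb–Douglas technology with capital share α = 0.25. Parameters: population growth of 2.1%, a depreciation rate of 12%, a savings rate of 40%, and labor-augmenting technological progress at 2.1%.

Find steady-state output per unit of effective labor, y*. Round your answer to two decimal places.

Steady state requires s·f(k) = (n + g + δ)·k, i.e. s·k^α = (n + g + δ)·k.
Dividing both sides by k: k^(1−α) = s / (n + g + δ).
k^0.75 = 0.40 / (0.021 + 0.021 + 0.120) = 0.40 / 0.162 = 2.4691
k* = 2.4691^(1/0.75) ≈ 3.3372
y* = (k*)^α = 3.3372^0.25 ≈ 1.3516

y* ≈ 1.35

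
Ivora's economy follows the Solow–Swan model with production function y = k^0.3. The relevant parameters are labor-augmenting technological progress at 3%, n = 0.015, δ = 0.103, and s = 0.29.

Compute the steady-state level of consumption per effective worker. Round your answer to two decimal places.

c* ≈ 0.95

Steady state requires s·f(k) = (n + g + δ)·k, i.e. s·k^α = (n + g + δ)·k.
Dividing both sides by k: k^(1−α) = s / (n + g + δ).
k^0.7 = 0.29 / (0.015 + 0.030 + 0.103) = 0.29 / 0.148 = 1.9595
k* = 1.9595^(1/0.7) ≈ 2.6143
y* = (k*)^α = 2.6143^0.3 ≈ 1.3342
c* = (1 − s)·y* = (1 − 0.29) × 1.3342 ≈ 0.9473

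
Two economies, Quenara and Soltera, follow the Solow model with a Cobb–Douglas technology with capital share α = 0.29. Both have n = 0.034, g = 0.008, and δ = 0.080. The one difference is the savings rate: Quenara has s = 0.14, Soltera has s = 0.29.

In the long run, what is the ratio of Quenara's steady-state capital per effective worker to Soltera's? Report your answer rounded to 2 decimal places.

Steady-state k* = [s/(n + g + δ)]^(1/(1−α)), so the ratio is [ (s_Q/(n + g + δ)_Q) / (s_S/(n + g + δ)_S) ]^1.4085.
s_Q/(n + g + δ)_Q = 0.14/0.122 = 1.1475; s_S/(n + g + δ)_S = 0.29/0.122 = 2.3770.
Ratio = (1.1475/2.3770)^1.4085 = 0.4828^1.4085 ≈ 0.3586

k*_Q / k*_S ≈ 0.36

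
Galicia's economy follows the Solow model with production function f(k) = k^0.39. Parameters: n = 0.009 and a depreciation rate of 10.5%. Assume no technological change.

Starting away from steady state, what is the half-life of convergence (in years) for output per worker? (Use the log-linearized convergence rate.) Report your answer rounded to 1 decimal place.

about 10.0 years

Near the steady state the convergence rate is λ = (1 − α)(n + δ).
λ = (1 − 0.39) × 0.114 = 0.61 × 0.114 = 0.06954
Half-life = ln 2 / λ = 0.6931 / 0.06954 ≈ 9.97 years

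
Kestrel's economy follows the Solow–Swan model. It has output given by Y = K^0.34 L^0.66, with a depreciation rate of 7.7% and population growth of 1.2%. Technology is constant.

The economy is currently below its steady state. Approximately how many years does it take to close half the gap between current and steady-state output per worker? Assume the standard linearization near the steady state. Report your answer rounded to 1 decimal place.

t_½ ≈ 11.8 years

Near the steady state the convergence rate is λ = (1 − α)(n + δ).
λ = (1 − 0.34) × 0.089 = 0.66 × 0.089 = 0.05874
Half-life = ln 2 / λ = 0.6931 / 0.05874 ≈ 11.80 years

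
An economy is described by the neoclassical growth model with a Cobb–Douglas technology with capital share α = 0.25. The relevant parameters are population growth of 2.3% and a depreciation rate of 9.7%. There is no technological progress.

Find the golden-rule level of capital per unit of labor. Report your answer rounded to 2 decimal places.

The golden rule sets f'(k) = n + δ, i.e. α·k^(α−1) = n + δ.
So k^(1−α) = α / (n + δ) = 0.25 / 0.120 = 2.0833.
k_gold = 2.0833^(1/0.75) ≈ 2.6607

k_gold ≈ 2.66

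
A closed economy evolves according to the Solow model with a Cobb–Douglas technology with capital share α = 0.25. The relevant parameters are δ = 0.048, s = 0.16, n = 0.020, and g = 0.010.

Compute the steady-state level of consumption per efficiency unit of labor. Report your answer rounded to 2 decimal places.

c* = 1.07

At the steady state, Δk = 0, so s·k^α = (n + g + δ)·k.
Rearranging, k^(1−α) = s / (n + g + δ).
k^0.75 = 0.16 / (0.020 + 0.010 + 0.048) = 0.16 / 0.078 = 2.0513
k* = 2.0513^(1/0.75) ≈ 2.6064
y* = (k*)^α = 2.6064^0.25 ≈ 1.2706
c* = (1 − s)·y* = (1 − 0.16) × 1.2706 ≈ 1.0673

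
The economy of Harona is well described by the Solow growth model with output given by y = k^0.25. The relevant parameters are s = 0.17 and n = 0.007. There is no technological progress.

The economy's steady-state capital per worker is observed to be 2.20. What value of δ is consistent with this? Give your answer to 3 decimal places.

At the steady state, Δk = 0, so s·k^α = (n + δ)·k.
So s / (n + δ) = (k*)^(1−α) = 2.20^0.75 = 1.8064.
Therefore n + δ = s / 1.8064 = 0.17 / 1.8064 = 0.0941, so δ = 0.0941 − 0.007 = 0.0871.

δ ≈ 0.087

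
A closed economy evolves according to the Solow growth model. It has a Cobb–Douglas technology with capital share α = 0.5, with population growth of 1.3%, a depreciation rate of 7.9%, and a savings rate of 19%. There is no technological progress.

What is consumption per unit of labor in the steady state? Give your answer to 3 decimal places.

c* ≈ 1.673

At the steady state, Δk = 0, so s·k^α = (n + δ)·k.
Dividing both sides by k: k^(1−α) = s / (n + δ).
k^0.5 = 0.19 / (0.013 + 0.079) = 0.19 / 0.092 = 2.0652
k* = 2.0652^(1/0.5) ≈ 4.2651
y* = (k*)^α = 4.2651^0.5 ≈ 2.0652
c* = (1 − s)·y* = (1 − 0.19) × 2.0652 ≈ 1.6728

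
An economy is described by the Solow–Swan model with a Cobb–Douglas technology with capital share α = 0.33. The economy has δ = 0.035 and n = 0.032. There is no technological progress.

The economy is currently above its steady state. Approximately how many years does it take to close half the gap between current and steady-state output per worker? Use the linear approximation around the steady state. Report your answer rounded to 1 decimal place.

half-life ≈ 15.4 years

Near the steady state the convergence rate is λ = (1 − α)(n + δ).
λ = (1 − 0.33) × 0.067 = 0.67 × 0.067 = 0.04489
Half-life = ln 2 / λ = 0.6931 / 0.04489 ≈ 15.44 years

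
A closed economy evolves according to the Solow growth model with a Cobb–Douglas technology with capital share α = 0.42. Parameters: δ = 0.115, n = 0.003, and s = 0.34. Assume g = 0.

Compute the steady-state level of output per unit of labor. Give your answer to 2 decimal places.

At the steady state, Δk = 0, so s·k^α = (n + δ)·k.
Dividing both sides by k: k^(1−α) = s / (n + δ).
k^0.58 = 0.34 / (0.003 + 0.115) = 0.34 / 0.118 = 2.8814
k* = 2.8814^(1/0.58) ≈ 6.2004
y* = (k*)^α = 6.2004^0.42 ≈ 2.1519

y* ≈ 2.15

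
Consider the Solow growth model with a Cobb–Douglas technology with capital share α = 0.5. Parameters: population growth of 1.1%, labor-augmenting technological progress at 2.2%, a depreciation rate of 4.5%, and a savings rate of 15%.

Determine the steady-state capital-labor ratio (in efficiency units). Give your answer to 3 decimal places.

k* ≈ 3.698

In steady state, investment equals break-even investment: s·k^α = (n + g + δ)·k.
Rearranging, k^(1−α) = s / (n + g + δ).
k^0.5 = 0.15 / (0.011 + 0.022 + 0.045) = 0.15 / 0.078 = 1.9231
k* = 1.9231^(1/0.5) ≈ 3.6983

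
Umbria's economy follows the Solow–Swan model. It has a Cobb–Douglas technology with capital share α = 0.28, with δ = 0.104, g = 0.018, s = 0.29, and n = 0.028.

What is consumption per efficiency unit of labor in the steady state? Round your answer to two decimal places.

At the steady state, Δk = 0, so s·k^α = (n + g + δ)·k.
Rearranging, k^(1−α) = s / (n + g + δ).
k^0.72 = 0.29 / (0.028 + 0.018 + 0.104) = 0.29 / 0.150 = 1.9333
k* = 1.9333^(1/0.72) ≈ 2.4983
y* = (k*)^α = 2.4983^0.28 ≈ 1.2922
c* = (1 − s)·y* = (1 − 0.29) × 1.2922 ≈ 0.9175

c* = 0.92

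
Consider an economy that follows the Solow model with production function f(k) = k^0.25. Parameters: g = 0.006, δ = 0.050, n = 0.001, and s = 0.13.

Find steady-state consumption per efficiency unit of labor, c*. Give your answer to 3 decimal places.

In steady state, investment equals break-even investment: s·k^α = (n + g + δ)·k.
Rearranging, k^(1−α) = s / (n + g + δ).
k^0.75 = 0.13 / (0.001 + 0.006 + 0.050) = 0.13 / 0.057 = 2.2807
k* = 2.2807^(1/0.75) ≈ 3.0021
y* = (k*)^α = 3.0021^0.25 ≈ 1.3163
c* = (1 − s)·y* = (1 − 0.13) × 1.3163 ≈ 1.1452

c* = 1.145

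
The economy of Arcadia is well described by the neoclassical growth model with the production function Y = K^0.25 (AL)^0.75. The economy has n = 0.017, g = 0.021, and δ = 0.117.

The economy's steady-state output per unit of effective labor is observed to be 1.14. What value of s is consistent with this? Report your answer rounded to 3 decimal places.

s ≈ 0.230

In steady state, investment equals break-even investment: s·k^α = (n + g + δ)·k.
Since y* = [s/(n + g + δ)]^(α/(1−α)), we have s/(n + g + δ) = (y*)^((1−α)/α) = 1.14^3 = 1.4815.
Therefore s = 1.4815 × (n + g + δ) = 1.4815 × 0.155 = 0.2296.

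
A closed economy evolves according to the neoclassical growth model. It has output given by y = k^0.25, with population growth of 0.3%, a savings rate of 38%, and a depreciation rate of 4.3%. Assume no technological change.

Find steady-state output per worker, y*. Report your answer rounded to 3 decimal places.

y* ≈ 2.022

At the steady state, Δk = 0, so s·k^α = (n + δ)·k.
Dividing both sides by k: k^(1−α) = s / (n + δ).
k^0.75 = 0.38 / (0.003 + 0.043) = 0.38 / 0.046 = 8.2609
k* = 8.2609^(1/0.75) ≈ 16.6995
y* = (k*)^α = 16.6995^0.25 ≈ 2.0215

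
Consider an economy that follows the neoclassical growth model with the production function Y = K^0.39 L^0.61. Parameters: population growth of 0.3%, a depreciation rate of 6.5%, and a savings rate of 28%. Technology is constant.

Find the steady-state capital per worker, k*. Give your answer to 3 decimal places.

Steady state requires s·f(k) = (n + δ)·k, i.e. s·k^α = (n + δ)·k.
Dividing both sides by k: k^(1−α) = s / (n + δ).
k^0.61 = 0.28 / (0.003 + 0.065) = 0.28 / 0.068 = 4.1176
k* = 4.1176^(1/0.61) ≈ 10.1768

k* ≈ 10.177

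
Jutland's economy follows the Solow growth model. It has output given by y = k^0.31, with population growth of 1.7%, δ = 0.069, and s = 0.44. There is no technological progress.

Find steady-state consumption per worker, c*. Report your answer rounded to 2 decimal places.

In steady state, investment equals break-even investment: s·k^α = (n + δ)·k.
Rearranging, k^(1−α) = s / (n + δ).
k^0.69 = 0.44 / (0.017 + 0.069) = 0.44 / 0.086 = 5.1163
k* = 5.1163^(1/0.69) ≈ 10.6530
y* = (k*)^α = 10.6530^0.31 ≈ 2.0822
c* = (1 − s)·y* = (1 − 0.44) × 2.0822 ≈ 1.1660

c* = 1.17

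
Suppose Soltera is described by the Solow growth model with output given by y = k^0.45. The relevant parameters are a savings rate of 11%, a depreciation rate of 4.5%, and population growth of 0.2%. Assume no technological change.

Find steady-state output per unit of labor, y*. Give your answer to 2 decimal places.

In steady state, investment equals break-even investment: s·k^α = (n + δ)·k.
Rearranging, k^(1−α) = s / (n + δ).
k^0.55 = 0.11 / (0.002 + 0.045) = 0.11 / 0.047 = 2.3404
k* = 2.3404^(1/0.55) ≈ 4.6928
y* = (k*)^α = 4.6928^0.45 ≈ 2.0051

y* ≈ 2.01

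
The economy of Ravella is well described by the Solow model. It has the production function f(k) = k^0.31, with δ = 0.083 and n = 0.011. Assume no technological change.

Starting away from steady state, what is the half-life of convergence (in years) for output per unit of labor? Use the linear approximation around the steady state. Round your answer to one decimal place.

t_½ ≈ 10.7 years

Near the steady state the convergence rate is λ = (1 − α)(n + δ).
λ = (1 − 0.31) × 0.094 = 0.69 × 0.094 = 0.06486
Half-life = ln 2 / λ = 0.6931 / 0.06486 ≈ 10.69 years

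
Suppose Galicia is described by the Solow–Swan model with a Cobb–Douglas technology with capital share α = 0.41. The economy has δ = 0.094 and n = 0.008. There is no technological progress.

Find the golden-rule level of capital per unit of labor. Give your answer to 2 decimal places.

The golden rule sets f'(k) = n + δ, i.e. α·k^(α−1) = n + δ.
So k^(1−α) = α / (n + δ) = 0.41 / 0.102 = 4.0196.
k_gold = 4.0196^(1/0.59) ≈ 10.5691

k_gold ≈ 10.57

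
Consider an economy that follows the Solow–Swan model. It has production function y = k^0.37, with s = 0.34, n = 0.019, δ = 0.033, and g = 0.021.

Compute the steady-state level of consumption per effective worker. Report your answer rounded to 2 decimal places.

c* = 1.63

Steady state requires s·f(k) = (n + g + δ)·k, i.e. s·k^α = (n + g + δ)·k.
Rearranging, k^(1−α) = s / (n + g + δ).
k^0.63 = 0.34 / (0.019 + 0.021 + 0.033) = 0.34 / 0.073 = 4.6575
k* = 4.6575^(1/0.63) ≈ 11.4964
y* = (k*)^α = 11.4964^0.37 ≈ 2.4684
c* = (1 − s)·y* = (1 − 0.34) × 2.4684 ≈ 1.6291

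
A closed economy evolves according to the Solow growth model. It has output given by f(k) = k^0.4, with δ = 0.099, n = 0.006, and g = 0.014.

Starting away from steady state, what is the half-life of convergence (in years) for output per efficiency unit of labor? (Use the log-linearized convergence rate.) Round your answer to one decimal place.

t_½ ≈ 9.7 years

Near the steady state the convergence rate is λ = (1 − α)(n + g + δ).
λ = (1 − 0.4) × 0.119 = 0.6 × 0.119 = 0.0714
Half-life = ln 2 / λ = 0.6931 / 0.0714 ≈ 9.71 years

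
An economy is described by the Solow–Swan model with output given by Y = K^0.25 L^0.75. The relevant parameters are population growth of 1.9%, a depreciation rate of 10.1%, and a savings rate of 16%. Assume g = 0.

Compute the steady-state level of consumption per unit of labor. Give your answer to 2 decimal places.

In steady state, investment equals break-even investment: s·k^α = (n + δ)·k.
Rearranging, k^(1−α) = s / (n + δ).
k^0.75 = 0.16 / (0.019 + 0.101) = 0.16 / 0.120 = 1.3333
k* = 1.3333^(1/0.75) ≈ 1.4675
y* = (k*)^α = 1.4675^0.25 ≈ 1.1006
c* = (1 − s)·y* = (1 − 0.16) × 1.1006 ≈ 0.9245

c* ≈ 0.92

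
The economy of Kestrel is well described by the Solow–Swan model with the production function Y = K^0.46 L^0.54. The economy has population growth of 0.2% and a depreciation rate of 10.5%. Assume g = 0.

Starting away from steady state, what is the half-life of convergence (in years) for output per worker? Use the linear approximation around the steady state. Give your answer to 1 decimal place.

Near the steady state the convergence rate is λ = (1 − α)(n + δ).
λ = (1 − 0.46) × 0.107 = 0.54 × 0.107 = 0.05778
Half-life = ln 2 / λ = 0.6931 / 0.05778 ≈ 12.00 years

about 12.0 years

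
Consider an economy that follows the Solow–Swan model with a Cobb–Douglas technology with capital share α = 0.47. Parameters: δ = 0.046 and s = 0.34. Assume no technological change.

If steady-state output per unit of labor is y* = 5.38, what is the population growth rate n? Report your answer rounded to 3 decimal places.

n ≈ 0.005

In steady state, investment equals break-even investment: s·k^α = (n + δ)·k.
Since y* = [s/(n + δ)]^(α/(1−α)), we have s/(n + δ) = (y*)^((1−α)/α) = 5.38^1.1277 = 6.6697.
Therefore n + δ = s / 6.6697 = 0.34 / 6.6697 = 0.0510, so n = 0.0510 − 0.046 = 0.0050.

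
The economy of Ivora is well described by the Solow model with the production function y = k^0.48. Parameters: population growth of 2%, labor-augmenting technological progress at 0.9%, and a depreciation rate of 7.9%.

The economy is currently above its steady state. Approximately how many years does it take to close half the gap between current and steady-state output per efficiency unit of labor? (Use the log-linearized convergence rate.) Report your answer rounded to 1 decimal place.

t_½ ≈ 12.3 years

Near the steady state the convergence rate is λ = (1 − α)(n + g + δ).
λ = (1 − 0.48) × 0.108 = 0.52 × 0.108 = 0.05616
Half-life = ln 2 / λ = 0.6931 / 0.05616 ≈ 12.34 years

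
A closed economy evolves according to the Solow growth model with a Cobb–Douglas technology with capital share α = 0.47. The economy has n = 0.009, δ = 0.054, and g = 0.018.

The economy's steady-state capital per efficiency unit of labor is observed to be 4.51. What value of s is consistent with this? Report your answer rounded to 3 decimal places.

s ≈ 0.180

In steady state, investment equals break-even investment: s·k^α = (n + g + δ)·k.
So s / (n + g + δ) = (k*)^(1−α) = 4.51^0.53 = 2.2218.
Therefore s = 2.2218 × (n + g + δ) = 2.2218 × 0.081 = 0.1800.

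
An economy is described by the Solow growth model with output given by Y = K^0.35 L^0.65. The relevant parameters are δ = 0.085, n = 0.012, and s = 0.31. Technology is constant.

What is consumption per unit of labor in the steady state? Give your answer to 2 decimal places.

Steady state requires s·f(k) = (n + δ)·k, i.e. s·k^α = (n + δ)·k.
Dividing both sides by k: k^(1−α) = s / (n + δ).
k^0.65 = 0.31 / (0.012 + 0.085) = 0.31 / 0.097 = 3.1959
k* = 3.1959^(1/0.65) ≈ 5.9744
y* = (k*)^α = 5.9744^0.35 ≈ 1.8694
c* = (1 − s)·y* = (1 − 0.31) × 1.8694 ≈ 1.2899

c* ≈ 1.29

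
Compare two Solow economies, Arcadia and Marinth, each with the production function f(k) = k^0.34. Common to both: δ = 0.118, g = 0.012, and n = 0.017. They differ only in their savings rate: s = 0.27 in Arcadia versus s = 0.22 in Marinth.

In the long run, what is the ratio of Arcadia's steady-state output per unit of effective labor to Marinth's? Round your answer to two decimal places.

ratio ≈ 1.11

Steady-state y* = [s/(n + g + δ)]^(α/(1−α)), so the ratio is [ (s_A/(n + g + δ)_A) / (s_M/(n + g + δ)_M) ]^0.5152.
s_A/(n + g + δ)_A = 0.27/0.147 = 1.8367; s_M/(n + g + δ)_M = 0.22/0.147 = 1.4966.
Ratio = (1.8367/1.4966)^0.5152 = 1.2272^0.5152 ≈ 1.1112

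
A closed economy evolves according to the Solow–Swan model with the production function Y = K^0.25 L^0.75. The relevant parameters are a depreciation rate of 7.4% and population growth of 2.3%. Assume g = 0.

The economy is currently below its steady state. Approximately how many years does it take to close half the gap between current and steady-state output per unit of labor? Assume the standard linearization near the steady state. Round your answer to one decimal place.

Near the steady state the convergence rate is λ = (1 − α)(n + δ).
λ = (1 − 0.25) × 0.097 = 0.75 × 0.097 = 0.07275
Half-life = ln 2 / λ = 0.6931 / 0.07275 ≈ 9.53 years

half-life ≈ 9.5 years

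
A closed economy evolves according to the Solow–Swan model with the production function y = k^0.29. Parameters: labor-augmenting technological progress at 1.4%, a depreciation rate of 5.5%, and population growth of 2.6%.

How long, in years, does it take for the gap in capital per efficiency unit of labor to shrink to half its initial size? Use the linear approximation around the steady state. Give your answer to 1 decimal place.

about 10.3 years

Near the steady state the convergence rate is λ = (1 − α)(n + g + δ).
λ = (1 − 0.29) × 0.095 = 0.71 × 0.095 = 0.06745
Half-life = ln 2 / λ = 0.6931 / 0.06745 ≈ 10.28 years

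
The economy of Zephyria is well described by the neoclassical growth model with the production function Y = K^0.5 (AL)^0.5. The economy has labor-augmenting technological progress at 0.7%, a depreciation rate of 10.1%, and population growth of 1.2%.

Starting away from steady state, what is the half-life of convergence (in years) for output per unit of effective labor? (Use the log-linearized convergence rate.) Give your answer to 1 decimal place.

Near the steady state the convergence rate is λ = (1 − α)(n + g + δ).
λ = (1 − 0.5) × 0.120 = 0.5 × 0.120 = 0.0600
Half-life = ln 2 / λ = 0.6931 / 0.0600 ≈ 11.55 years

t_½ ≈ 11.6 years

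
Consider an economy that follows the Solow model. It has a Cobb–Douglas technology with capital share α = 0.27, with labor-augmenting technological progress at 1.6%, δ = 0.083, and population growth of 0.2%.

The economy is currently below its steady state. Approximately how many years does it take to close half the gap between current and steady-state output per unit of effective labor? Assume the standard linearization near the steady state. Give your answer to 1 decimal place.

about 9.4 years

Near the steady state the convergence rate is λ = (1 − α)(n + g + δ).
λ = (1 − 0.27) × 0.101 = 0.73 × 0.101 = 0.07373
Half-life = ln 2 / λ = 0.6931 / 0.07373 ≈ 9.40 years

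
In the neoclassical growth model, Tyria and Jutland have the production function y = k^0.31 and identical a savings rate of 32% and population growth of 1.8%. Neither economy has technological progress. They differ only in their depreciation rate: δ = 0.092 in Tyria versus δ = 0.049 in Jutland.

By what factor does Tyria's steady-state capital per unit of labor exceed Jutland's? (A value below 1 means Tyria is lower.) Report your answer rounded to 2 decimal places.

ratio ≈ 0.49

Steady-state k* = [s/(n + δ)]^(1/(1−α)), so the ratio is [ (s_T/(n + δ)_T) / (s_J/(n + δ)_J) ]^1.4493.
s_T/(n + δ)_T = 0.32/0.110 = 2.9091; s_J/(n + δ)_J = 0.32/0.067 = 4.7761.
Ratio = (2.9091/4.7761)^1.4493 = 0.6091^1.4493 ≈ 0.4875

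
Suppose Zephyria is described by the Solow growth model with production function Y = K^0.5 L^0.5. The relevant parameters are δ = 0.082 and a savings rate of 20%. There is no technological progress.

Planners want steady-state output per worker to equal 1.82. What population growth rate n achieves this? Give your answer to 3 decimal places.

n ≈ 0.028

At the steady state, Δk = 0, so s·k^α = (n + δ)·k.
Since y* = [s/(n + δ)]^(α/(1−α)), we have s/(n + δ) = (y*)^((1−α)/α) = 1.82^1 = 1.8200.
Therefore n + δ = s / 1.8200 = 0.20 / 1.8200 = 0.1099, so n = 0.1099 − 0.082 = 0.0279.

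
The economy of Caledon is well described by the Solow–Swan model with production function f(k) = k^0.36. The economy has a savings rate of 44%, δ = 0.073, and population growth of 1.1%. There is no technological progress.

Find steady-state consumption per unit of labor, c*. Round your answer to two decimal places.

Steady state requires s·f(k) = (n + δ)·k, i.e. s·k^α = (n + δ)·k.
Dividing both sides by k: k^(1−α) = s / (n + δ).
k^0.64 = 0.44 / (0.011 + 0.073) = 0.44 / 0.084 = 5.2381
k* = 5.2381^(1/0.64) ≈ 13.2956
y* = (k*)^α = 13.2956^0.36 ≈ 2.5383
c* = (1 − s)·y* = (1 − 0.44) × 2.5383 ≈ 1.4214

c* ≈ 1.42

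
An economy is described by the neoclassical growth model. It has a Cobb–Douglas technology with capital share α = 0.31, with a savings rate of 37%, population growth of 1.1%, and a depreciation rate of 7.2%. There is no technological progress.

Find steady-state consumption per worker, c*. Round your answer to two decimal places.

c* = 1.23

At the steady state, Δk = 0, so s·k^α = (n + δ)·k.
Rearranging, k^(1−α) = s / (n + δ).
k^0.69 = 0.37 / (0.011 + 0.072) = 0.37 / 0.083 = 4.4578
k* = 4.4578^(1/0.69) ≈ 8.7248
y* = (k*)^α = 8.7248^0.31 ≈ 1.9572
c* = (1 − s)·y* = (1 − 0.37) × 1.9572 ≈ 1.2330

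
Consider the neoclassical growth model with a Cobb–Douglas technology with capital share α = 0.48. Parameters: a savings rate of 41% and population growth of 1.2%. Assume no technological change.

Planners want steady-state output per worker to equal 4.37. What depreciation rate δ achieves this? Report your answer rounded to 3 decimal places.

δ ≈ 0.071

Steady state requires s·f(k) = (n + δ)·k, i.e. s·k^α = (n + δ)·k.
Since y* = [s/(n + δ)]^(α/(1−α)), we have s/(n + δ) = (y*)^((1−α)/α) = 4.37^1.0833 = 4.9412.
Therefore n + δ = s / 4.9412 = 0.41 / 4.9412 = 0.0830, so δ = 0.0830 − 0.012 = 0.0710.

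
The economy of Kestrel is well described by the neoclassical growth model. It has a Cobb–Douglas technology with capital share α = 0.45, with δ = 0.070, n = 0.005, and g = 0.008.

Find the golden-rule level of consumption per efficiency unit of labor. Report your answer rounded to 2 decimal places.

c_gold ≈ 2.19

At the golden rule, f'(k) = n + g + δ, so α·k^(α−1) = n + g + δ and k_gold = (α/(n + g + δ))^(1/(1−α)).
k_gold = (0.45/0.083)^(1/0.55) = 5.4217^1.8182 ≈ 21.6175
c_gold = f(k_gold) − (n + g + δ)·k_gold = 3.9871 − 0.083×21.6175 ≈ 2.1928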